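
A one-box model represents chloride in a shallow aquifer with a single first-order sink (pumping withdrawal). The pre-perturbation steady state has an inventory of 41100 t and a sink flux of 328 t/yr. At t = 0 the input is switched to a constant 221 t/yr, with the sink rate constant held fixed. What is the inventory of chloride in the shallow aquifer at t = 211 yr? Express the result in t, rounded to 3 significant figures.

30200 t

τ = M₀/F₀ = 41100/328 = 125.3 yr; rate constant k = 1/τ.
New steady state M_∞ = F₁/k = F₁·τ = 221 × 125.3 = 27692 t.
M(t) = M_∞ + (M₀ − M_∞)·e^(−t/τ); t/τ = 211/125.3 = 1.684, so e^(−t/τ) = 0.1856.
M(t) = 27692 + 13410 × 0.1856 = 30182 t.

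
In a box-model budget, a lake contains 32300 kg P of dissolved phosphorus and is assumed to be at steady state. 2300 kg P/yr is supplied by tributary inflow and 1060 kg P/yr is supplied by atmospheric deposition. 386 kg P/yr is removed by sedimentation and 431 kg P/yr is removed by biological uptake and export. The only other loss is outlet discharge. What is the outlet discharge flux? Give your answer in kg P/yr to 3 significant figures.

At steady state ΣF_in = ΣF_out.
ΣF_in = 2300 + 1060 = 3360.0 kg P/yr.
Outlet discharge flux = ΣF_in − (386 + 431) = 3360.0 − 817.0 = 2543 kg P/yr.

2540 kg P/yr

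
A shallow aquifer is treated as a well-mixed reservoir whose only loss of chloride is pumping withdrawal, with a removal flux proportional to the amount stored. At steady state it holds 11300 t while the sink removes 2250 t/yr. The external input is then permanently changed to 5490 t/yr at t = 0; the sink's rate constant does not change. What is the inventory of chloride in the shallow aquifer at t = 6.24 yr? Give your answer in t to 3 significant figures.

22900 t

The sink rate constant is k = F₀/M₀ = 2250/11300 = 0.1991 yr⁻¹.
Solving dM/dt = F₁ − kM with M(0) = M₀ gives M(t) = F₁/k + (M₀ − F₁/k)·e^(−kt).
F₁/k = 5490/0.1991 = 27572 t; kt = 0.1991 × 6.24 = 1.242, e^(−kt) = 0.2887.
M(6.24) = 27572 + (11300 − 27572) × 0.2887 = 27572 − 4697 = 22875 t.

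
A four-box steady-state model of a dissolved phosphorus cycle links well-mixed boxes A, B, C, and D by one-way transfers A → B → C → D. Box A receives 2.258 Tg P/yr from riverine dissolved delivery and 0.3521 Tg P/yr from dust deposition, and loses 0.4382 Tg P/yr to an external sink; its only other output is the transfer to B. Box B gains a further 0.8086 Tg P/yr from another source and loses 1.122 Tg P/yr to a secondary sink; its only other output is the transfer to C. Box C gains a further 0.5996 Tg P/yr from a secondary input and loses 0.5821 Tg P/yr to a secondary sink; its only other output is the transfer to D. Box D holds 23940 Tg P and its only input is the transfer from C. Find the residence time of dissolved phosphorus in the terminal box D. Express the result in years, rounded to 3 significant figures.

12800 yr

Box A: F(A→B) = (2.258 + 0.3521) − 0.4382 = 2.1719 Tg P/yr.
Box B: F(B→C) = (2.1719 + 0.8086) − 1.122 = 1.8585 Tg P/yr.
Box C: F(C→D) = (1.8585 + 0.5996) − 0.5821 = 1.8760 Tg P/yr.
Box D throughput = its input = 1.8760 Tg P/yr; τ = 23940 / 1.8760 = 12760 yr.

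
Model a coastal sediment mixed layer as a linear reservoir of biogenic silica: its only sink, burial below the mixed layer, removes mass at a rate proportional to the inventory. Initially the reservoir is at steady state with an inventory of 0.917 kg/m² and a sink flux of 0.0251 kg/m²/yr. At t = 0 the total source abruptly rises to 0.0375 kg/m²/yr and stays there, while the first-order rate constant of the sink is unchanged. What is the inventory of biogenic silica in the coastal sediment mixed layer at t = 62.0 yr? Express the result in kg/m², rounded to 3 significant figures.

1.29 kg/m²

Residence time τ = M₀/F₀ = 36.53 yr. The eventual steady state is M_∞ = M₀·(F₁/F₀) = 0.917 × 0.0375/0.0251 = 1.3700 kg/m².
The anomaly ΔM(t) = M(t) − M_∞ decays as ΔM₀·e^(−t/τ) with ΔM₀ = 0.917 − 1.3700 = −0.4530 kg/m².
At t = 62.0 yr, e^(−t/τ) = e^(−1.697) = 0.1832, so ΔM = −0.08300 kg/m² and M = 1.3700 − 0.08300 = 1.2870 kg/m².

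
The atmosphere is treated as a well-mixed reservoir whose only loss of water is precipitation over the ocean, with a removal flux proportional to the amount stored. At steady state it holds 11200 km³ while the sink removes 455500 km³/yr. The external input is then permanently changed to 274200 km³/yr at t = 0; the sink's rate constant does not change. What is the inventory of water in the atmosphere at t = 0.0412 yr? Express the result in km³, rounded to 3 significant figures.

7580 km³

τ = M₀/F₀ = 11200/455500 = 0.02459 yr; rate constant k = 1/τ.
New steady state M_∞ = F₁/k = F₁·τ = 274200 × 0.02459 = 6742.1 km³.
M(t) = M_∞ + (M₀ − M_∞)·e^(−t/τ); t/τ = 0.0412/0.02459 = 1.676, so e^(−t/τ) = 0.1872.
M(t) = 6742.1 + 4458 × 0.1872 = 7576.6 km³.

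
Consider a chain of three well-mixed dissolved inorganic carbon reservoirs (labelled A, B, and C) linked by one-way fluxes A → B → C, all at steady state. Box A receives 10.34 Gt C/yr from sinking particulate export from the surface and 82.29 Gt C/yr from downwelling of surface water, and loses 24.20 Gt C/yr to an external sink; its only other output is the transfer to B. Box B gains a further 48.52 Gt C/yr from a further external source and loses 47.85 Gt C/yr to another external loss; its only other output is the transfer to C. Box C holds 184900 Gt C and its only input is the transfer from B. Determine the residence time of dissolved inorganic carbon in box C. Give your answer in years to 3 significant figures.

2680 yr

Box A: F(A→B) = (10.34 + 82.29) − 24.20 = 68.430 Gt C/yr.
Box B: F(B→C) = (68.430 + 48.52) − 47.85 = 69.100 Gt C/yr.
Box C throughput = its input = 69.100 Gt C/yr; τ = 184900 / 69.100 = 2676 yr.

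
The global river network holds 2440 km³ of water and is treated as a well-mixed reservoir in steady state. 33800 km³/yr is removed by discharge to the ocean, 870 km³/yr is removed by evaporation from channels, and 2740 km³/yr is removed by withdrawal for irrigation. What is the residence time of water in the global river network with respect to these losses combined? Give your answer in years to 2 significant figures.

Total removal = 33800 + 870.0 + 2740 = 37410 km³/yr.
τ = M / ΣF_out = 2440 / 37410 = 0.06522 yr.

0.065 yr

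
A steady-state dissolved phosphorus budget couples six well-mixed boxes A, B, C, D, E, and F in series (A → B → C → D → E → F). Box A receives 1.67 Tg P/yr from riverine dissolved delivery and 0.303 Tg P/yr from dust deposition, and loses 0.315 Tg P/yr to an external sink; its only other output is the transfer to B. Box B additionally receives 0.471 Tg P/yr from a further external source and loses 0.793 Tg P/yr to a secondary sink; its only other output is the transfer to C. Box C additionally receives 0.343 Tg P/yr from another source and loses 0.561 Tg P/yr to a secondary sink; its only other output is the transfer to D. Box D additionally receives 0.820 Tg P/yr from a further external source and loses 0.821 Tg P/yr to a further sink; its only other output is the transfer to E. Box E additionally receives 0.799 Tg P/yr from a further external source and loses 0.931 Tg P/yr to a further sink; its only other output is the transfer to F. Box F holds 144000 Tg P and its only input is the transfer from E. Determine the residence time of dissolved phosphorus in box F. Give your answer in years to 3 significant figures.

146000 yr

Box A: F(A→B) = (1.67 + 0.303) − 0.315 = 1.6580 Tg P/yr.
Box B: F(B→C) = (1.6580 + 0.471) − 0.793 = 1.3360 Tg P/yr.
Box C: F(C→D) = (1.3360 + 0.343) − 0.561 = 1.1180 Tg P/yr.
Box D: F(D→E) = (1.1180 + 0.820) − 0.821 = 1.1170 Tg P/yr.
Box E: F(E→F) = (1.1170 + 0.799) − 0.931 = 0.98500 Tg P/yr.
Box F throughput = its input = 0.98500 Tg P/yr; τ = 144000 / 0.98500 = 146200 yr.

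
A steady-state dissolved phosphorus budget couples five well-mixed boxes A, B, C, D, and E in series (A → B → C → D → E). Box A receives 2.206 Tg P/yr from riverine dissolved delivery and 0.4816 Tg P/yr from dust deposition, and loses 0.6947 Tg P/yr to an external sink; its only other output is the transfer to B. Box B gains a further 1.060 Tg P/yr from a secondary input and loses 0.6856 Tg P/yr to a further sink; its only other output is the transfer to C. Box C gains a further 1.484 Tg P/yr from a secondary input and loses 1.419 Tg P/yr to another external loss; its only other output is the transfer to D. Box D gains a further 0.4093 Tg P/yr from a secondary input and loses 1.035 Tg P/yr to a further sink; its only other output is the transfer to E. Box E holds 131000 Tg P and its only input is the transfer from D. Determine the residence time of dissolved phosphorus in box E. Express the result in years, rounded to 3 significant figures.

Box A: F(A→B) = (2.206 + 0.4816) − 0.6947 = 1.9929 Tg P/yr.
Box B: F(B→C) = (1.9929 + 1.060) − 0.6856 = 2.3673 Tg P/yr.
Box C: F(C→D) = (2.3673 + 1.484) − 1.419 = 2.4323 Tg P/yr.
Box D: F(D→E) = (2.4323 + 0.4093) − 1.035 = 1.8066 Tg P/yr.
Box E throughput = its input = 1.8066 Tg P/yr; τ = 131000 / 1.8066 = 72510 yr.

72500 yr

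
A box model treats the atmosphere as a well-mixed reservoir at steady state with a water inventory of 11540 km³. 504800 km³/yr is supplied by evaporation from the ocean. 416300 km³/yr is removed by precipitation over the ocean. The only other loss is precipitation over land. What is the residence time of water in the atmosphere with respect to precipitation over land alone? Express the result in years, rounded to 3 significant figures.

At steady state ΣF_in = ΣF_out.
ΣF_in = 504800 km³/yr.
Precipitation over land flux = ΣF_in − (416300) = 504800 − 416300 = 88500 km³/yr.
τ = M / F = 11540 / 88500 = 0.1304 yr.

0.130 yr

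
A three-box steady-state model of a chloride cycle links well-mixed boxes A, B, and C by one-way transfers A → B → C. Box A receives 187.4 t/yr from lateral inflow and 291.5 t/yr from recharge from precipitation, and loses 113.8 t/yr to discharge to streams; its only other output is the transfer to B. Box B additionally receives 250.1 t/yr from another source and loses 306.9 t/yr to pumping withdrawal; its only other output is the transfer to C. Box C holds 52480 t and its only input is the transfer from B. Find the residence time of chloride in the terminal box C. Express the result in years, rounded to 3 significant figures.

Box A: F(A→B) = (187.4 + 291.5) − 113.8 = 365.10 t/yr.
Box B: F(B→C) = (365.10 + 250.1) − 306.9 = 308.30 t/yr.
Box C throughput = its input = 308.30 t/yr; τ = 52480 / 308.30 = 170.2 yr.

170 yr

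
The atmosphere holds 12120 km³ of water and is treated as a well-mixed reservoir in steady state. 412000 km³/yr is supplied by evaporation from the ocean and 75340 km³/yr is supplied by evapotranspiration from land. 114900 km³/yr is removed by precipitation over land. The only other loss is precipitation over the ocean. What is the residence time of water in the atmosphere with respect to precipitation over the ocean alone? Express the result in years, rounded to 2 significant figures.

0.033 yr

At steady state ΣF_in = ΣF_out.
ΣF_in = 412000 + 75340 = 487340 km³/yr.
Precipitation over the ocean flux = ΣF_in − (114900) = 487340 − 114900 = 372400 km³/yr.
τ = M / F = 12120 / 372400 = 0.03254 yr.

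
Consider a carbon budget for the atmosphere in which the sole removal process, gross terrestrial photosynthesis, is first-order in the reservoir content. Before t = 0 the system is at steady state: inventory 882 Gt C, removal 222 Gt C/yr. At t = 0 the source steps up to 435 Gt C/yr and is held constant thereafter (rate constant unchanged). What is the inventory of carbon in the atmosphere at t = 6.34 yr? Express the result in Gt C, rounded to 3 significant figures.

1560 Gt C

Residence time τ = M₀/F₀ = 3.973 yr. The eventual steady state is M_∞ = M₀·(F₁/F₀) = 882 × 435/222 = 1728.2 Gt C.
The anomaly ΔM(t) = M(t) − M_∞ decays as ΔM₀·e^(−t/τ) with ΔM₀ = 882 − 1728.2 = −846.2 Gt C.
At t = 6.34 yr, e^(−t/τ) = e^(−1.596) = 0.2027, so ΔM = −171.6 Gt C and M = 1728.2 − 171.6 = 1556.7 Gt C.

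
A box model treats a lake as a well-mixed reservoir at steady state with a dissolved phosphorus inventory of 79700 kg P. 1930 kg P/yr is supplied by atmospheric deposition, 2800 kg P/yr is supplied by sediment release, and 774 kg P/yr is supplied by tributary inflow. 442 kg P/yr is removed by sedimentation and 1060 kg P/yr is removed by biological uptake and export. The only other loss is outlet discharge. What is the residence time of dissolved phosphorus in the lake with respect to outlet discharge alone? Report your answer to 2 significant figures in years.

20 yr

At steady state ΣF_in = ΣF_out.
ΣF_in = 1930 + 2800 + 774 = 5504.0 kg P/yr.
Outlet discharge flux = ΣF_in − (442 + 1060) = 5504.0 − 1502 = 4002 kg P/yr.
τ = M / F = 79700 / 4002 = 19.92 yr.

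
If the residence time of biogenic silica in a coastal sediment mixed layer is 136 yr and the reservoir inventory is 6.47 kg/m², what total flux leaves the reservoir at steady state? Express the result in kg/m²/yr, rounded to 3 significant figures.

0.0476 kg/m²/yr

F = M / τ = 6.47 / 136 = 0.04757 kg/m²/yr.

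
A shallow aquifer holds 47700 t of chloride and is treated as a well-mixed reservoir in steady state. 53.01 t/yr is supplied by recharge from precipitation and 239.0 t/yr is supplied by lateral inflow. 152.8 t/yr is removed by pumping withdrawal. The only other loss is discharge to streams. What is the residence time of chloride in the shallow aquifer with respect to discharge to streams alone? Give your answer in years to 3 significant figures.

At steady state ΣF_in = ΣF_out.
ΣF_in = 53.01 + 239.0 = 292.01 t/yr.
Discharge to streams flux = ΣF_in − (152.8) = 292.01 − 152.8 = 139.2 t/yr.
τ = M / F = 47700 / 139.2 = 342.6 yr.

343 yr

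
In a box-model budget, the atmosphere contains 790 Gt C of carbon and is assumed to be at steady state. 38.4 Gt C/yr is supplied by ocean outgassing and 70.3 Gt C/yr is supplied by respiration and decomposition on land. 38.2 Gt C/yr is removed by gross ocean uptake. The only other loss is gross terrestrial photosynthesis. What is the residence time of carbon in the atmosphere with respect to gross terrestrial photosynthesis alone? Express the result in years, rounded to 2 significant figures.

At steady state ΣF_in = ΣF_out.
ΣF_in = 38.4 + 70.3 = 108.70 Gt C/yr.
Gross terrestrial photosynthesis flux = ΣF_in − (38.2) = 108.70 − 38.20 = 70.50 Gt C/yr.
τ = M / F = 790 / 70.50 = 11.21 yr.

11 yr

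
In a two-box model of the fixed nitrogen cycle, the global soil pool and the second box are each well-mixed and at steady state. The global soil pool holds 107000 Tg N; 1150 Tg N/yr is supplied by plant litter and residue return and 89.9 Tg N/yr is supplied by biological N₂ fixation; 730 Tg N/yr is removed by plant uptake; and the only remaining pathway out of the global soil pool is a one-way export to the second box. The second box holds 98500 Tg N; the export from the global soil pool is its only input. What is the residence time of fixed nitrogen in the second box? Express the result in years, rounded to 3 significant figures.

193 yr

Balance the global soil pool: ΣF_in = 1150 + 89.9 = 1239.9 Tg N/yr.
Export to the second box = ΣF_in − (730) = 509.90 Tg N/yr.
At steady state the output of the second box equals its input, 509.90 Tg N/yr.
τ = M / F = 98500 / 509.90 = 193.2 yr.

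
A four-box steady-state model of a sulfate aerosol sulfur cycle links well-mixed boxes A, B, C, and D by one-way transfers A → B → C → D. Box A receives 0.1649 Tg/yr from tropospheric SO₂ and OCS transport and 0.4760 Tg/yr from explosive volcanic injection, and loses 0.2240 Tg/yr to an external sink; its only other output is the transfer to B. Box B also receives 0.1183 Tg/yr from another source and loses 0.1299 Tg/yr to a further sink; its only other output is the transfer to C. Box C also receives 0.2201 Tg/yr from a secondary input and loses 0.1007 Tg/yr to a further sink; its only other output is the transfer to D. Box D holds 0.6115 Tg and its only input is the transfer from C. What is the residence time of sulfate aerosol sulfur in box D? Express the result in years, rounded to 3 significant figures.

Box A: F(A→B) = (0.1649 + 0.4760) − 0.2240 = 0.41690 Tg/yr.
Box B: F(B→C) = (0.41690 + 0.1183) − 0.1299 = 0.40530 Tg/yr.
Box C: F(C→D) = (0.40530 + 0.2201) − 0.1007 = 0.52470 Tg/yr.
Box D throughput = its input = 0.52470 Tg/yr; τ = 0.6115 / 0.52470 = 1.165 yr.

1.17 yr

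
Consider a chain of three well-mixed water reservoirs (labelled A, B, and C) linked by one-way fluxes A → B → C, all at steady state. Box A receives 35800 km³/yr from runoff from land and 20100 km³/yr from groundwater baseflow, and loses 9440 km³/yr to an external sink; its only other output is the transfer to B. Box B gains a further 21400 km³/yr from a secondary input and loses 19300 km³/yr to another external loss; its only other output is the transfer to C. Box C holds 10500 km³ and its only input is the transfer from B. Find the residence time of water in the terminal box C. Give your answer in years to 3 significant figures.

Box A: F(A→B) = (35800 + 20100) − 9440 = 46460 km³/yr.
Box B: F(B→C) = (46460 + 21400) − 19300 = 48560 km³/yr.
Box C throughput = its input = 48560 km³/yr; τ = 10500 / 48560 = 0.2162 yr.

0.216 yr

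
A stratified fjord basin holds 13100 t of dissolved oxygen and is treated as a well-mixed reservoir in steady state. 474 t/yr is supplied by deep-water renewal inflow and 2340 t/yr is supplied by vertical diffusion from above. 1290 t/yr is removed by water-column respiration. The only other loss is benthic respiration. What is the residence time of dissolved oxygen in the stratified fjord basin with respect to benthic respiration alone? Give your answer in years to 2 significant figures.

8.6 yr

At steady state ΣF_in = ΣF_out.
ΣF_in = 474 + 2340 = 2814.0 t/yr.
Benthic respiration flux = ΣF_in − (1290) = 2814.0 − 1290 = 1524 t/yr.
τ = M / F = 13100 / 1524 = 8.596 yr.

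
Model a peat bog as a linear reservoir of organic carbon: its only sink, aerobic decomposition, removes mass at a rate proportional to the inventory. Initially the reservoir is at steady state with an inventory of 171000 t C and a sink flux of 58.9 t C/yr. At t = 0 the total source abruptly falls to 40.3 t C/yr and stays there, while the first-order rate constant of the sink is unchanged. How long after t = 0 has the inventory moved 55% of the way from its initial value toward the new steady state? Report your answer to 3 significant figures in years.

2320 yr

τ = M₀/F₀ = 171000/58.9 = 2903 yr.
The remaining gap fraction is e^(−t/τ); 55% covered ⇒ e^(−t/τ) = 0.450.
t = −τ ln(0.450) = 2903 × 0.7985 = 2318 yr.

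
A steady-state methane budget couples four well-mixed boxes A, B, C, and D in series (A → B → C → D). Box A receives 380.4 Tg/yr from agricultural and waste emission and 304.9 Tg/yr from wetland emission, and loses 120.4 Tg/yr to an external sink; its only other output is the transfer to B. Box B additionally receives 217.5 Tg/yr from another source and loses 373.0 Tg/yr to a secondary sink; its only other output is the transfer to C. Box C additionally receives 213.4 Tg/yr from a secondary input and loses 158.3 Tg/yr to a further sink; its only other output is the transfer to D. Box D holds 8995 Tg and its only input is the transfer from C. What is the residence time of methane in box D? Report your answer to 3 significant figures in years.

Box A: F(A→B) = (380.4 + 304.9) − 120.4 = 564.90 Tg/yr.
Box B: F(B→C) = (564.90 + 217.5) − 373.0 = 409.40 Tg/yr.
Box C: F(C→D) = (409.40 + 213.4) − 158.3 = 464.50 Tg/yr.
Box D throughput = its input = 464.50 Tg/yr; τ = 8995 / 464.50 = 19.36 yr.

19.4 yr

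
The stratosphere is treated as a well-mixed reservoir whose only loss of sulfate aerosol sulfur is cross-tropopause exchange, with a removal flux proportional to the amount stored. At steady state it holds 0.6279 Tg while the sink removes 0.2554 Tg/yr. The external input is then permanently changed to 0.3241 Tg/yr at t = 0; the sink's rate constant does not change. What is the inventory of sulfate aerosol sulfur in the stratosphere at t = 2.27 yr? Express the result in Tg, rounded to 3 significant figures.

Residence time τ = M₀/F₀ = 2.458 yr. The eventual steady state is M_∞ = M₀·(F₁/F₀) = 0.6279 × 0.3241/0.2554 = 0.79680 Tg.
The anomaly ΔM(t) = M(t) − M_∞ decays as ΔM₀·e^(−t/τ) with ΔM₀ = 0.6279 − 0.79680 = −0.1689 Tg.
At t = 2.27 yr, e^(−t/τ) = e^(−0.9233) = 0.3972, so ΔM = −0.06709 Tg and M = 0.79680 − 0.06709 = 0.72971 Tg.

0.730 Tg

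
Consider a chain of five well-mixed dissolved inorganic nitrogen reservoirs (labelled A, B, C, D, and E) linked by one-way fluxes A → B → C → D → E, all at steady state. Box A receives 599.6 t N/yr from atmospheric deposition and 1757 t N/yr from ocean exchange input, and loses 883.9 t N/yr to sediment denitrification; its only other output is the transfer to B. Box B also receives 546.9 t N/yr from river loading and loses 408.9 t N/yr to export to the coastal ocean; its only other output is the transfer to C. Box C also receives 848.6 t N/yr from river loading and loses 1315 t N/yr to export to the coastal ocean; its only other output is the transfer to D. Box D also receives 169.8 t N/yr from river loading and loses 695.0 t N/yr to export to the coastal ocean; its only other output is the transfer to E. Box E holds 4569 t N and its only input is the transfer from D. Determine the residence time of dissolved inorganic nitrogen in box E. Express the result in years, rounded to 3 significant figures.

Box A: F(A→B) = (599.6 + 1757) − 883.9 = 1472.7 t N/yr.
Box B: F(B→C) = (1472.7 + 546.9) − 408.9 = 1610.7 t N/yr.
Box C: F(C→D) = (1610.7 + 848.6) − 1315 = 1144.3 t N/yr.
Box D: F(D→E) = (1144.3 + 169.8) − 695.0 = 619.10 t N/yr.
Box E throughput = its input = 619.10 t N/yr; τ = 4569 / 619.10 = 7.380 yr.

7.38 yr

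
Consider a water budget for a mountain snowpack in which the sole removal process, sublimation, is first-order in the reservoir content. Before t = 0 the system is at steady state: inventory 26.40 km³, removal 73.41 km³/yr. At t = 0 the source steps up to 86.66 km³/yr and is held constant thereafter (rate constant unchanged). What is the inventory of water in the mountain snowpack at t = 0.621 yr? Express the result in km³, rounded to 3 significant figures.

τ = M₀/F₀ = 26.40/73.41 = 0.3596 yr; rate constant k = 1/τ.
New steady state M_∞ = F₁/k = F₁·τ = 86.66 × 0.3596 = 31.165 km³.
M(t) = M_∞ + (M₀ − M_∞)·e^(−t/τ); t/τ = 0.621/0.3596 = 1.727, so e^(−t/τ) = 0.1779.
M(t) = 31.165 − 4.765 × 0.1779 = 30.318 km³.

30.3 km³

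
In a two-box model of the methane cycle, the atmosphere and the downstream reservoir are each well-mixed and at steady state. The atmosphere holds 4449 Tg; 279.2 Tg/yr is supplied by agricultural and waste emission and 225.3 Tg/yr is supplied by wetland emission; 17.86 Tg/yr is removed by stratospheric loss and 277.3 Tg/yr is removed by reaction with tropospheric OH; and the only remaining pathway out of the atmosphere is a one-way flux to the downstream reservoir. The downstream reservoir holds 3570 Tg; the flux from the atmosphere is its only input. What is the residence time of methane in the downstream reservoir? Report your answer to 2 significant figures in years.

17 yr

Balance the atmosphere: ΣF_in = 279.2 + 225.3 = 504.50 Tg/yr.
Flux to the downstream reservoir = ΣF_in − (17.86 + 277.3) = 209.34 Tg/yr.
At steady state the output of the downstream reservoir equals its input, 209.34 Tg/yr.
τ = M / F = 3570 / 209.34 = 17.05 yr.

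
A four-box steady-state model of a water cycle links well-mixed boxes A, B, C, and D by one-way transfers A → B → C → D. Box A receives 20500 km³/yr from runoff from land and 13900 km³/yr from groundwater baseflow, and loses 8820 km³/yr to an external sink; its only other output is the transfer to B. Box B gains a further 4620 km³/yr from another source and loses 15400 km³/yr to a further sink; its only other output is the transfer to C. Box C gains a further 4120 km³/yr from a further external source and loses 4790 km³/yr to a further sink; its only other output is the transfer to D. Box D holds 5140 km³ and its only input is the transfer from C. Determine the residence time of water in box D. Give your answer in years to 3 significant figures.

0.364 yr

Box A: F(A→B) = (20500 + 13900) − 8820 = 25580 km³/yr.
Box B: F(B→C) = (25580 + 4620) − 15400 = 14800 km³/yr.
Box C: F(C→D) = (14800 + 4120) − 4790 = 14130 km³/yr.
Box D throughput = its input = 14130 km³/yr; τ = 5140 / 14130 = 0.3638 yr.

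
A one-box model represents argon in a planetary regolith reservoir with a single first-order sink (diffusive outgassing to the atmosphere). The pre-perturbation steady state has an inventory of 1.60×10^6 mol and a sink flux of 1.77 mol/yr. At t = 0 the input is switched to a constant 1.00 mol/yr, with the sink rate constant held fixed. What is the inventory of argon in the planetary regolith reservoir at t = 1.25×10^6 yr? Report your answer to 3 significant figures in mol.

1.08×10^6 mol

Residence time τ = M₀/F₀ = 904000 yr. The eventual steady state is M_∞ = M₀·(F₁/F₀) = 1.60×10^6 × 1.00/1.77 = 903950 mol.
The anomaly ΔM(t) = M(t) − M_∞ decays as ΔM₀·e^(−t/τ) with ΔM₀ = 1.60×10^6 − 903950 = 696000 mol.
At t = 1.25×10^6 yr, e^(−t/τ) = e^(−1.383) = 0.2509, so ΔM = 174600 mol and M = 903950 + 174600 = 1.0786×10^6 mol.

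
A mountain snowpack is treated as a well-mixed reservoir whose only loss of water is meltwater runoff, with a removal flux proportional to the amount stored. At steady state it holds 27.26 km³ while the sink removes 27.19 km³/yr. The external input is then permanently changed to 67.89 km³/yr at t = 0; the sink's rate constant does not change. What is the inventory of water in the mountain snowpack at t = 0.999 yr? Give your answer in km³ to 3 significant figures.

53.0 km³

The sink rate constant is k = F₀/M₀ = 27.19/27.26 = 0.9974 yr⁻¹.
Solving dM/dt = F₁ − kM with M(0) = M₀ gives M(t) = F₁/k + (M₀ − F₁/k)·e^(−kt).
F₁/k = 67.89/0.9974 = 68.065 km³; kt = 0.9974 × 0.999 = 0.9964, e^(−kt) = 0.3692.
M(0.999) = 68.065 + (27.26 − 68.065) × 0.3692 = 68.065 − 15.06 = 53.000 km³.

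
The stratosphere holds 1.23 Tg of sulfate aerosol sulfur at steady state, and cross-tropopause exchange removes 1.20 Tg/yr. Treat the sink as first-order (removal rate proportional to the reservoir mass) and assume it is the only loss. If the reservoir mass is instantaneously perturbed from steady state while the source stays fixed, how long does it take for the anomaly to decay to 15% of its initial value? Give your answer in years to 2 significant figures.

1.9 yr

For a linear reservoir the anomaly decays as exp(−t/τ) with τ = M/F = 1.23/1.20 = 1.025 yr.
exp(−t/τ) = 0.15 ⇒ t = −τ ln(0.15) = 1.025 × 1.897 = 1.945 yr.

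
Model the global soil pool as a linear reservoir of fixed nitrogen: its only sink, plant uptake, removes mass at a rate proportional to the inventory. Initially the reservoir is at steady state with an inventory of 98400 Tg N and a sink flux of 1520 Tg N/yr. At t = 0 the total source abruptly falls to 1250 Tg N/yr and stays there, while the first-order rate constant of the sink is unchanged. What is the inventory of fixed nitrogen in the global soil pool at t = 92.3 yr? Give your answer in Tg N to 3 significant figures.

τ = M₀/F₀ = 98400/1520 = 64.74 yr; rate constant k = 1/τ.
New steady state M_∞ = F₁/k = F₁·τ = 1250 × 64.74 = 80921 Tg N.
M(t) = M_∞ + (M₀ − M_∞)·e^(−t/τ); t/τ = 92.3/64.74 = 1.426, so e^(−t/τ) = 0.2403.
M(t) = 80921 + 17480 × 0.2403 = 85122 Tg N.

85100 Tg N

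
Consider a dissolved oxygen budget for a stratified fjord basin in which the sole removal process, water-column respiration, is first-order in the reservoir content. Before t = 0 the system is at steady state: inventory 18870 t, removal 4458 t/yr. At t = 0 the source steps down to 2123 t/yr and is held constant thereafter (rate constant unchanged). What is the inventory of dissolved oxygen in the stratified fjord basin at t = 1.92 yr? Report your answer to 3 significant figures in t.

The sink rate constant is k = F₀/M₀ = 4458/18870 = 0.2362 yr⁻¹.
Solving dM/dt = F₁ − kM with M(0) = M₀ gives M(t) = F₁/k + (M₀ − F₁/k)·e^(−kt).
F₁/k = 2123/0.2362 = 8986.3 t; kt = 0.2362 × 1.92 = 0.4536, e^(−kt) = 0.6353.
M(1.92) = 8986.3 + (18870 − 8986.3) × 0.6353 = 8986.3 + 6279 = 15266 t.

15300 t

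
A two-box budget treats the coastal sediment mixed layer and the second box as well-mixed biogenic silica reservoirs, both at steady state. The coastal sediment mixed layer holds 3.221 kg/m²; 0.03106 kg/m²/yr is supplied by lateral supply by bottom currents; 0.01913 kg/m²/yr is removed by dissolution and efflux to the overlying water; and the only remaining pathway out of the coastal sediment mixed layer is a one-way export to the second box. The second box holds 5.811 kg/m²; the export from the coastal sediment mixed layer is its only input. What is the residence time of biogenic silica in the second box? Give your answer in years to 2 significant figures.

490 yr

Balance the coastal sediment mixed layer: ΣF_in = 0.031060 kg/m²/yr.
Export to the second box = ΣF_in − (0.01913) = 0.011930 kg/m²/yr.
At steady state the output of the second box equals its input, 0.011930 kg/m²/yr.
τ = M / F = 5.811 / 0.011930 = 487.1 yr.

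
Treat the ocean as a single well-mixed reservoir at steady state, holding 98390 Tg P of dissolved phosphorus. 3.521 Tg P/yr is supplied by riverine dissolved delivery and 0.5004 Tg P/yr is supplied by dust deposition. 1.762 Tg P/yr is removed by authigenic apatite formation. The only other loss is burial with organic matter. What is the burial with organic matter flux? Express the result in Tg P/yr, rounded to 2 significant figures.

2.3 Tg P/yr

At steady state ΣF_in = ΣF_out.
ΣF_in = 3.521 + 0.5004 = 4.0214 Tg P/yr.
Burial with organic matter flux = ΣF_in − (1.762) = 4.0214 − 1.762 = 2.259 Tg P/yr.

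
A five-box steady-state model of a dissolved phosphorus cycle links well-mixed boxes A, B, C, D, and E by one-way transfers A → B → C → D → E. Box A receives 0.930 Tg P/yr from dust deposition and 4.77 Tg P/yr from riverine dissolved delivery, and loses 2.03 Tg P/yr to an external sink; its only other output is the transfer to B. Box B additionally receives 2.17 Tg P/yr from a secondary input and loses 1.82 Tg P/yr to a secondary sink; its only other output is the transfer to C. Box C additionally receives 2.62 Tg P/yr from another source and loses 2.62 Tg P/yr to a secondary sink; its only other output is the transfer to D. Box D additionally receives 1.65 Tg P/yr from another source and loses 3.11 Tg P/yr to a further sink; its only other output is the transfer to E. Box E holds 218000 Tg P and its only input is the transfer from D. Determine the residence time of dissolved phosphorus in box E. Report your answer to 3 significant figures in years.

Box A: F(A→B) = (0.930 + 4.77) − 2.03 = 3.6700 Tg P/yr.
Box B: F(B→C) = (3.6700 + 2.17) − 1.82 = 4.0200 Tg P/yr.
Box C: F(C→D) = (4.0200 + 2.62) − 2.62 = 4.0200 Tg P/yr.
Box D: F(D→E) = (4.0200 + 1.65) − 3.11 = 2.5600 Tg P/yr.
Box E throughput = its input = 2.5600 Tg P/yr; τ = 218000 / 2.5600 = 85160 yr.

85200 yr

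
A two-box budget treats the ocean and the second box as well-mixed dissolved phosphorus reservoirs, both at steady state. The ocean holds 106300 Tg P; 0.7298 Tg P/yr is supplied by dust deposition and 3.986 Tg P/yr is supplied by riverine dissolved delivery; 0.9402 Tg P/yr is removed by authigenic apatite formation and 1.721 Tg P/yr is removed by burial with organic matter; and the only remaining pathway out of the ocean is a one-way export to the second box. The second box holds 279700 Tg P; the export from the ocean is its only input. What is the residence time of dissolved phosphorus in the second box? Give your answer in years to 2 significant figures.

Balance the ocean: ΣF_in = 0.7298 + 3.986 = 4.7158 Tg P/yr.
Export to the second box = ΣF_in − (0.9402 + 1.721) = 2.0546 Tg P/yr.
At steady state the output of the second box equals its input, 2.0546 Tg P/yr.
τ = M / F = 279700 / 2.0546 = 136100 yr.

140000 yr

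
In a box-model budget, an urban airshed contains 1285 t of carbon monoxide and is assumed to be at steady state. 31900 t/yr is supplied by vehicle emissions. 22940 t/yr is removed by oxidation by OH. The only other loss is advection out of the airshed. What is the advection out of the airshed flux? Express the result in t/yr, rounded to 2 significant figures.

At steady state ΣF_in = ΣF_out.
ΣF_in = 31900 t/yr.
Advection out of the airshed flux = ΣF_in − (22940) = 31900 − 22940 = 8960 t/yr.

9000 t/yr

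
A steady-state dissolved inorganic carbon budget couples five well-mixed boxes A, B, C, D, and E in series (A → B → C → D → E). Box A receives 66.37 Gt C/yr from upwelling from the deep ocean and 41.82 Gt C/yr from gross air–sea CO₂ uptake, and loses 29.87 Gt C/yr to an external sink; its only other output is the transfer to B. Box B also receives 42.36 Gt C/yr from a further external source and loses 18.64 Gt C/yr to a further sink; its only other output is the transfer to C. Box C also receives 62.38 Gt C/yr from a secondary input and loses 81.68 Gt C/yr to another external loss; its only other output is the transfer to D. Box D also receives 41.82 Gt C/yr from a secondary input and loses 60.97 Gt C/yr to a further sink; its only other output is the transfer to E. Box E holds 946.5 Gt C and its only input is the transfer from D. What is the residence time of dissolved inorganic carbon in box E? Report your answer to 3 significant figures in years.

Box A: F(A→B) = (66.37 + 41.82) − 29.87 = 78.320 Gt C/yr.
Box B: F(B→C) = (78.320 + 42.36) − 18.64 = 102.04 Gt C/yr.
Box C: F(C→D) = (102.04 + 62.38) − 81.68 = 82.740 Gt C/yr.
Box D: F(D→E) = (82.740 + 41.82) − 60.97 = 63.590 Gt C/yr.
Box E throughput = its input = 63.590 Gt C/yr; τ = 946.5 / 63.590 = 14.88 yr.

14.9 yr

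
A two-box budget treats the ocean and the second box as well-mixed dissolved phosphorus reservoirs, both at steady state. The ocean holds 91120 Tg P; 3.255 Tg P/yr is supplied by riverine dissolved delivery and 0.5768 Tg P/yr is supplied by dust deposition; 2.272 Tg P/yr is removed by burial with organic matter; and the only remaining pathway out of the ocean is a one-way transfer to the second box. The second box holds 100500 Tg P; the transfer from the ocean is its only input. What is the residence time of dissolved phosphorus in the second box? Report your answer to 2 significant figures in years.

64000 yr

Balance the ocean: ΣF_in = 3.255 + 0.5768 = 3.8318 Tg P/yr.
Transfer to the second box = ΣF_in − (2.272) = 1.5598 Tg P/yr.
At steady state the output of the second box equals its input, 1.5598 Tg P/yr.
τ = M / F = 100500 / 1.5598 = 64430 yr.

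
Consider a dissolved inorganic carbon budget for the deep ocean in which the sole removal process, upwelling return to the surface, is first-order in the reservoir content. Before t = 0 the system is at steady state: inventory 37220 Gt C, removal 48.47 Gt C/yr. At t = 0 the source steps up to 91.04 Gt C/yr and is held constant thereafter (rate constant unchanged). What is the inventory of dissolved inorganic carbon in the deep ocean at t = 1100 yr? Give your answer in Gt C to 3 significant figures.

The sink rate constant is k = F₀/M₀ = 48.47/37220 = 0.001302 yr⁻¹.
Solving dM/dt = F₁ − kM with M(0) = M₀ gives M(t) = F₁/k + (M₀ − F₁/k)·e^(−kt).
F₁/k = 91.04/0.001302 = 69909 Gt C; kt = 0.001302 × 1100 = 1.432, e^(−kt) = 0.2387.
M(1100) = 69909 + (37220 − 69909) × 0.2387 = 69909 − 7803 = 62106 Gt C.

62100 Gt C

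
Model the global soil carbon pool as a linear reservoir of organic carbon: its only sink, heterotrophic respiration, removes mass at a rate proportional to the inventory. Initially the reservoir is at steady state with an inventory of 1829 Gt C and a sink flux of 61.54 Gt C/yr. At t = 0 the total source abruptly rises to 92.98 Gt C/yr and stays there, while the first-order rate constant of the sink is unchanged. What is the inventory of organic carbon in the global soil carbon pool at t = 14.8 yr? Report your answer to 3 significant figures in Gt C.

2200 Gt C

τ = M₀/F₀ = 1829/61.54 = 29.72 yr; rate constant k = 1/τ.
New steady state M_∞ = F₁/k = F₁·τ = 92.98 × 29.72 = 2763.4 Gt C.
M(t) = M_∞ + (M₀ − M_∞)·e^(−t/τ); t/τ = 14.8/29.72 = 0.4980, so e^(−t/τ) = 0.6078.
M(t) = 2763.4 − 934.4 × 0.6078 = 2195.5 Gt C.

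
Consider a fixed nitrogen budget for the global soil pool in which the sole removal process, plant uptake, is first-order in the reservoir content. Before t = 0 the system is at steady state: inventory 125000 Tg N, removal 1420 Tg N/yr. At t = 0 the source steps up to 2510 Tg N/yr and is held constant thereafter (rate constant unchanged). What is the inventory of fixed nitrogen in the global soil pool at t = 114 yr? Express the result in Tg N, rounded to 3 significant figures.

195000 Tg N

Residence time τ = M₀/F₀ = 88.03 yr. The eventual steady state is M_∞ = M₀·(F₁/F₀) = 125000 × 2510/1420 = 220950 Tg N.
The anomaly ΔM(t) = M(t) − M_∞ decays as ΔM₀·e^(−t/τ) with ΔM₀ = 125000 − 220950 = −95950 Tg N.
At t = 114 yr, e^(−t/τ) = e^(−1.295) = 0.2739, so ΔM = −26280 Tg N and M = 220950 − 26280 = 194670 Tg N.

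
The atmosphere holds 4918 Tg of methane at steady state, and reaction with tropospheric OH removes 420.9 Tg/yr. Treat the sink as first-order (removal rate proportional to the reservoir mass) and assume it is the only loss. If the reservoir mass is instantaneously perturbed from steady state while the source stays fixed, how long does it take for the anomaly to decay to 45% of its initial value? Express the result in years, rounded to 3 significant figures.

9.33 yr

For a linear reservoir the anomaly decays as exp(−t/τ) with τ = M/F = 4918/420.9 = 11.68 yr.
exp(−t/τ) = 0.45 ⇒ t = −τ ln(0.45) = 11.68 × 0.7985 = 9.330 yr.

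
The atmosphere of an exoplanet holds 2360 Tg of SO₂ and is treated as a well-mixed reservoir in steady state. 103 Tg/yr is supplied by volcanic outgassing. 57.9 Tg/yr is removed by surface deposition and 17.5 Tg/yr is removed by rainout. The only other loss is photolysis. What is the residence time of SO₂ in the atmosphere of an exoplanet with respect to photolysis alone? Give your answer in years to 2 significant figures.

86 yr

At steady state ΣF_in = ΣF_out.
ΣF_in = 103.00 Tg/yr.
Photolysis flux = ΣF_in − (57.9 + 17.5) = 103.00 − 75.40 = 27.60 Tg/yr.
τ = M / F = 2360 / 27.60 = 85.51 yr.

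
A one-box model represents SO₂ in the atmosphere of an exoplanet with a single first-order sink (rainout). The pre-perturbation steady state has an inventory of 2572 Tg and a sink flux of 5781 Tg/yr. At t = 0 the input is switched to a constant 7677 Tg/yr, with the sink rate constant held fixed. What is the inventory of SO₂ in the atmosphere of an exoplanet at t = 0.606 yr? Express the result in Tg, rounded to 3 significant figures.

The sink rate constant is k = F₀/M₀ = 5781/2572 = 2.248 yr⁻¹.
Solving dM/dt = F₁ − kM with M(0) = M₀ gives M(t) = F₁/k + (M₀ − F₁/k)·e^(−kt).
F₁/k = 7677/2.248 = 3415.5 Tg; kt = 2.248 × 0.606 = 1.362, e^(−kt) = 0.2561.
M(0.606) = 3415.5 + (2572 − 3415.5) × 0.2561 = 3415.5 − 216.1 = 3199.5 Tg.

3200 Tg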